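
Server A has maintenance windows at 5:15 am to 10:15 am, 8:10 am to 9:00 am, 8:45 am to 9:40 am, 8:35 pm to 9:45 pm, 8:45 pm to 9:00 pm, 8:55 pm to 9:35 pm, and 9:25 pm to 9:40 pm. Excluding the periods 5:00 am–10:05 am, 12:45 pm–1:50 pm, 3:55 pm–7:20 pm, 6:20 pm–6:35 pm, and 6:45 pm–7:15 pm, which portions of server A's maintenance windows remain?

First set merges to 5:15 am-10:15 am, 8:35 pm-9:45 pm.
Second set merges to 5:00 am-10:05 am, 12:45 pm-1:50 pm, 3:55 pm-7:20 pm.
5:15 am-10:15 am with B removed leaves 10:05 am-10:15 am.
8:35 pm-9:45 pm is untouched.

10:05 am-10:15 am, 8:35 pm-9:45 pm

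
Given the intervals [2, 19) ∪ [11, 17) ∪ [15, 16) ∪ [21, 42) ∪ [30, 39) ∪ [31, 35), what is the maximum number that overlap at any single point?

3

At 15, 3 of the intervals are simultaneously active.
No point has more.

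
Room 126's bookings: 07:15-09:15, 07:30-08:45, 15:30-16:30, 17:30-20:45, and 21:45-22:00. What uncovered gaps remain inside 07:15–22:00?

09:15-15:30, 16:30-17:30, 20:45-21:45

Covered (merged): 07:15-09:15, 15:30-16:30, 17:30-20:45, 21:45-22:00.
Complement within 07:15-22:00: 09:15-15:30, 16:30-17:30, 20:45-21:45.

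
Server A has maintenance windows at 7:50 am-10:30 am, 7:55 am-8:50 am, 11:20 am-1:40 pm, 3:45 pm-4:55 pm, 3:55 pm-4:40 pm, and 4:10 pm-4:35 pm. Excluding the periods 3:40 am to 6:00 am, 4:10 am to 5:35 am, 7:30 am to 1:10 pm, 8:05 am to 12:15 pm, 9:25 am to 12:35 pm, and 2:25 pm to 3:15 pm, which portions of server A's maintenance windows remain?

1:10 pm–1:40 pm, 3:45 pm–4:55 pm

A, merged: 7:50 am–10:30 am, 11:20 am–1:40 pm, 3:45 pm–4:55 pm.
B, merged: 3:40 am–6:00 am, 7:30 am–1:10 pm, 2:25 pm–3:15 pm.
7:50 am–10:30 am: fully covered by B → removed.
11:20 am–1:40 pm minus B → 1:10 pm–1:40 pm.
3:45 pm–4:55 pm: no B overlap → unchanged.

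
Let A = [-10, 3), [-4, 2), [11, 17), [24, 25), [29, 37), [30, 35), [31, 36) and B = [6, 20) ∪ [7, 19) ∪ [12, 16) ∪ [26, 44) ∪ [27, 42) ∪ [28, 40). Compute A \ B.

[-10, 3) ∪ [24, 25)

First set merges to [-10, 3), [11, 17), [24, 25), [29, 37).
Second set merges to [6, 20), [26, 44).
[-10, 3): no B overlap → unchanged.
[11, 17): fully covered by B → removed.
[24, 25): no B overlap → unchanged.
[29, 37): fully covered by B → removed.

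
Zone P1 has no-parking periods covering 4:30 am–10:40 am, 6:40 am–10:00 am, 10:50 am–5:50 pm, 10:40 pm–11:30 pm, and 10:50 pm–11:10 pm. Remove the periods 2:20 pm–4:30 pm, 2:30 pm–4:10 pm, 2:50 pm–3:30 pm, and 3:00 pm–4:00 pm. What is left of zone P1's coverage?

4:30 am-10:40 am, 10:50 am-2:20 pm, 4:30 pm-5:50 pm, 10:40 pm-11:30 pm

First set merges to 4:30 am-10:40 am, 10:50 am-5:50 pm, 10:40 pm-11:30 pm.
Second set merges to 2:20 pm-4:30 pm.
4:30 am-10:40 am: no B overlap → unchanged.
10:50 am-5:50 pm minus B → 10:50 am-2:20 pm, 4:30 pm-5:50 pm.
10:40 pm-11:30 pm: no B overlap → unchanged.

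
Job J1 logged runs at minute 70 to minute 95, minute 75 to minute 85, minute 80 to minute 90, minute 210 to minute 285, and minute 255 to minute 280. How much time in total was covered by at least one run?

Merged: minute 70 to minute 95, minute 210 to minute 285.
Lengths: 25 minutes + 75 minutes = 100 minutes.

100 minutes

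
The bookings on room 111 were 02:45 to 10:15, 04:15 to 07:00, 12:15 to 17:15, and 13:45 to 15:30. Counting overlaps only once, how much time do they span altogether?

12 h 30 min

Merged: 02:45-10:15, 12:15-17:15.
Lengths: 7 h 30 min + 5 h = 12 h 30 min.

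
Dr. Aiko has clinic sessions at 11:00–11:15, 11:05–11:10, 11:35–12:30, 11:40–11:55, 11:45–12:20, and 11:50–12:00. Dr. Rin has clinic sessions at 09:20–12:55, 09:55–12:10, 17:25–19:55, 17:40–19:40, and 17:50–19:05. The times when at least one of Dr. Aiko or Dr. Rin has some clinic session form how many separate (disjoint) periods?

2

First set merges to 11:00–11:15, 11:35–12:30.
Second set merges to 09:20–12:55, 17:25–19:55.
A ∪ B = 09:20–12:55, 17:25–19:55.
That is 2 disjoint pieces.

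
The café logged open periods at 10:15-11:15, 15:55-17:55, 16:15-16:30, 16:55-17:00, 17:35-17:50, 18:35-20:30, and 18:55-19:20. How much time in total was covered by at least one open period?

4 h 55 min

Merged: 10:15–11:15, 15:55–17:55, 18:35–20:30.
Lengths: 1 h + 2 h + 1 h 55 min = 4 h 55 min.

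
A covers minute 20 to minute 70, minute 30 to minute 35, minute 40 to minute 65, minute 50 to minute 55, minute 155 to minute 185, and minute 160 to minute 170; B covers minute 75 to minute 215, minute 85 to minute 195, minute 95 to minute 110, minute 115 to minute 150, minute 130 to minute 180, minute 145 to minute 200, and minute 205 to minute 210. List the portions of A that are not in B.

minute 20 to minute 70

A, merged: minute 20 to minute 70, minute 155 to minute 185.
B, merged: minute 75 to minute 215.
minute 20 to minute 70: no B overlap → unchanged.
minute 155 to minute 185: fully covered by B → removed.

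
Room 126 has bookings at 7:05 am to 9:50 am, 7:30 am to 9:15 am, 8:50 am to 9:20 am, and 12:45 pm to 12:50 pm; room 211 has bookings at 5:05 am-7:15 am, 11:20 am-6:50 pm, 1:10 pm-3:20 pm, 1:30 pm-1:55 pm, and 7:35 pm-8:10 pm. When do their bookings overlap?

First set merges to 7:05 am–9:50 am, 12:45 pm–12:50 pm.
Second set merges to 5:05 am–7:15 am, 11:20 am–6:50 pm, 7:35 pm–8:10 pm.
7:05 am–9:50 am meets the second set on 7:05 am–7:15 am.
12:45 pm–12:50 pm meets the second set on 12:45 pm–12:50 pm.

7:05 am–7:15 am, 12:45 pm–12:50 pm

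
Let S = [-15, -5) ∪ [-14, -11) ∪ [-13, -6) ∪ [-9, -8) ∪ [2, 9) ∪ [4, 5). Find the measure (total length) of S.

17

Merged: [-15, -5), [2, 9).
Lengths: 10 + 7 = 17.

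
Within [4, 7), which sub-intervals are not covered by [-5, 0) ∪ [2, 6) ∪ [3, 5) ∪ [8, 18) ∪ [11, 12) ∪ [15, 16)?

After merging, the occupied span is [-5, 0), [2, 6), [8, 18).
Uncovered inside [4, 7): [6, 7).

[6, 7)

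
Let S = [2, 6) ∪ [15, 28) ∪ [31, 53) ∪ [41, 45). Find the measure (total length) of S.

Merged: [2, 6), [15, 28), [31, 53).
Lengths: 4 + 13 + 22 = 39.

39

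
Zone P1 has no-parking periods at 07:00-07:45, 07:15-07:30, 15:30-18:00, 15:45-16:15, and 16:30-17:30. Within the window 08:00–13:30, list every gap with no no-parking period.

After merging, the occupied span is 07:00–07:45, 15:30–18:00.
Complement within 08:00–13:30: 08:00–13:30.

08:00–13:30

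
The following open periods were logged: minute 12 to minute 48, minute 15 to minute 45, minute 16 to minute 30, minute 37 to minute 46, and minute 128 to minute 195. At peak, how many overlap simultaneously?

At minute 16, 3 of the intervals are simultaneously active.
No point has more.

3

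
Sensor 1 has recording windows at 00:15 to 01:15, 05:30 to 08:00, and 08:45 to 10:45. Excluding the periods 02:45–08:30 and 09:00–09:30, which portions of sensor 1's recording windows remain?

00:15-01:15, 08:45-09:00, 09:30-10:45

00:15-01:15 is untouched.
05:30-08:00 lies entirely inside B → drops out.
08:45-10:45 with B removed leaves 08:45-09:00, 09:30-10:45.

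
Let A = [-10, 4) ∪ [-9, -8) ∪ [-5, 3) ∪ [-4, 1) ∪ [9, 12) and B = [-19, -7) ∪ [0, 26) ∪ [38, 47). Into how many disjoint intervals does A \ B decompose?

1

A, merged: [-10, 4), [9, 12).
A \ B = [-7, 0).
That is 1 disjoint piece.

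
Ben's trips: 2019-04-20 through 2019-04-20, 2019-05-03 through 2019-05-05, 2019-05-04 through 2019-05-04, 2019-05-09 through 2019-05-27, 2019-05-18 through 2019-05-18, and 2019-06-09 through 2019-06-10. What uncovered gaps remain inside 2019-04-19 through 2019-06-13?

After merging, the occupied span is 2019-04-20 through 2019-04-20, 2019-05-03 through 2019-05-05, 2019-05-09 through 2019-05-27, 2019-06-09 through 2019-06-10.
Uncovered inside 2019-04-19 through 2019-06-13: 2019-04-19 through 2019-04-19, 2019-04-21 through 2019-05-02, 2019-05-06 through 2019-05-08, 2019-05-28 through 2019-06-08, 2019-06-11 through 2019-06-13.

2019-04-19 through 2019-04-19, 2019-04-21 through 2019-05-02, 2019-05-06 through 2019-05-08, 2019-05-28 through 2019-06-08, 2019-06-11 through 2019-06-13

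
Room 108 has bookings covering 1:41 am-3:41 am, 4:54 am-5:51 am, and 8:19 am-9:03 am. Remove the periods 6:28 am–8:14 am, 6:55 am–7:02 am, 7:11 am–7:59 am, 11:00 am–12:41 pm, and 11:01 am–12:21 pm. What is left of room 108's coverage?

1:41 am-3:41 am, 4:54 am-5:51 am, 8:19 am-9:03 am

Merge the second list: 6:28 am-8:14 am, 11:00 am-12:41 pm.
1:41 am-3:41 am is untouched.
4:54 am-5:51 am is untouched.
8:19 am-9:03 am is untouched.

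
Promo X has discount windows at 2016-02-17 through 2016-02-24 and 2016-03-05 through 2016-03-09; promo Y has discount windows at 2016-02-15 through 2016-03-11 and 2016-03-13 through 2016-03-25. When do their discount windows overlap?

2016-02-17 through 2016-02-24, 2016-03-05 through 2016-03-09

2016-02-17 through 2016-02-24 overlaps B on 2016-02-17 through 2016-02-24.
2016-03-05 through 2016-03-09 overlaps B on 2016-03-05 through 2016-03-09.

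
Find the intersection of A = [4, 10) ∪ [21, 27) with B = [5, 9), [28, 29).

[5, 9)

[4, 10) ∩ B → [5, 9).
[21, 27) meets no B interval.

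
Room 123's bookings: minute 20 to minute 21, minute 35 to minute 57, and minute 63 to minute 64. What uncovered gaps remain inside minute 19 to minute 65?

minute 19 to minute 20, minute 21 to minute 35, minute 57 to minute 63, minute 64 to minute 65

The merged coverage is minute 20 to minute 21, minute 35 to minute 57, minute 63 to minute 64.
Gaps within minute 19 to minute 65: minute 19 to minute 20, minute 21 to minute 35, minute 57 to minute 63, minute 64 to minute 65.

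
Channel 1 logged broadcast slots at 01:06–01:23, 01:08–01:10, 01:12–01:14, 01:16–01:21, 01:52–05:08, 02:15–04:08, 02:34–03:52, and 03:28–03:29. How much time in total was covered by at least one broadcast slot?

3 h 33 min

Merged: 01:06–01:23, 01:52–05:08.
Lengths: 17 min + 3 h 16 min = 3 h 33 min.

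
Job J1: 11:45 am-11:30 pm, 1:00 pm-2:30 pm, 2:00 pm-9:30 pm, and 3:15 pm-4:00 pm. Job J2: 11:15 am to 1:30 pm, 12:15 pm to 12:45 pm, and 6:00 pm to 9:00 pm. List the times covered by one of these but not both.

11:15 am-11:45 am, 1:30 pm-6:00 pm, 9:00 pm-11:30 pm

Merge the first list: 11:45 am-11:30 pm.
Merge the second list: 11:15 am-1:30 pm, 6:00 pm-9:00 pm.
A \ B = 1:30 pm-6:00 pm, 9:00 pm-11:30 pm.
B \ A = 11:15 am-11:45 am.
Union of the two gives the symmetric difference.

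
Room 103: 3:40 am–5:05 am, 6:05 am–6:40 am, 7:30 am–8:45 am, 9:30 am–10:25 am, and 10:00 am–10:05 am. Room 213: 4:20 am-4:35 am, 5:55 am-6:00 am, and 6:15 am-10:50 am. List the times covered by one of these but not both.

Merge the first list: 3:40 am-5:05 am, 6:05 am-6:40 am, 7:30 am-8:45 am, 9:30 am-10:25 am.
A but not B: 3:40 am-4:20 am, 4:35 am-5:05 am, 6:05 am-6:15 am.
B but not A: 5:55 am-6:00 am, 6:40 am-7:30 am, 8:45 am-9:30 am, 10:25 am-10:50 am.
Combining gives A △ B.

3:40 am-4:20 am, 4:35 am-5:05 am, 5:55 am-6:00 am, 6:05 am-6:15 am, 6:40 am-7:30 am, 8:45 am-9:30 am, 10:25 am-10:50 am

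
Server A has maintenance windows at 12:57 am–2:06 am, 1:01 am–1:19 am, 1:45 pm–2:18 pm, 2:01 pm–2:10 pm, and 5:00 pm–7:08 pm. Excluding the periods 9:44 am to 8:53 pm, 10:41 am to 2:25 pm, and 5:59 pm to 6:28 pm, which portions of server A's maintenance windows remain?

Merge the first list: 12:57 am–2:06 am, 1:45 pm–2:18 pm, 5:00 pm–7:08 pm.
Merge the second list: 9:44 am–8:53 pm.
12:57 am–2:06 am: no B overlap → unchanged.
1:45 pm–2:18 pm: fully covered by B → removed.
5:00 pm–7:08 pm: fully covered by B → removed.

12:57 am–2:06 am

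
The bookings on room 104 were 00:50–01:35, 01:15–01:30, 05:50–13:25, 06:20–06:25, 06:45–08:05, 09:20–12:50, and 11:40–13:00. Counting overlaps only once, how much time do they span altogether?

Merged: 00:50-01:35, 05:50-13:25.
Lengths: 45 min + 7 h 35 min = 8 h 20 min.

8 h 20 min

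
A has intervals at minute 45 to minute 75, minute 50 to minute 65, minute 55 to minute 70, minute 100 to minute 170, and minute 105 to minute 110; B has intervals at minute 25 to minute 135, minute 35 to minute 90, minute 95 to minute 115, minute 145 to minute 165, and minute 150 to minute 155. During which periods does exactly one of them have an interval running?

minute 25 to minute 45, minute 75 to minute 100, minute 135 to minute 145, minute 165 to minute 170

A, merged: minute 45 to minute 75, minute 100 to minute 170.
B, merged: minute 25 to minute 135, minute 145 to minute 165.
Only in the first: minute 135 to minute 145, minute 165 to minute 170.
Only in the second: minute 25 to minute 45, minute 75 to minute 100.
Together these are the periods covered by exactly one.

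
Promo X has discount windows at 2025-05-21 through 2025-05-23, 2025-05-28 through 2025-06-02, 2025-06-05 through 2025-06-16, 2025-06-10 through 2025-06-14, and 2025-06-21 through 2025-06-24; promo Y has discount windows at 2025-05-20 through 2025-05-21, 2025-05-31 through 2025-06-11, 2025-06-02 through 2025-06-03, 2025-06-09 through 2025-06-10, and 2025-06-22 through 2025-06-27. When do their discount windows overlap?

2025-05-21 through 2025-05-21, 2025-05-31 through 2025-06-02, 2025-06-05 through 2025-06-11, 2025-06-22 through 2025-06-24

Merge the first list: 2025-05-21 through 2025-05-23, 2025-05-28 through 2025-06-02, 2025-06-05 through 2025-06-16, 2025-06-21 through 2025-06-24.
Merge the second list: 2025-05-20 through 2025-05-21, 2025-05-31 through 2025-06-11, 2025-06-22 through 2025-06-27.
2025-05-21 through 2025-05-23 overlaps B on 2025-05-21 through 2025-05-21.
2025-05-28 through 2025-06-02 overlaps B on 2025-05-31 through 2025-06-02.
2025-06-05 through 2025-06-16 overlaps B on 2025-06-05 through 2025-06-11.
2025-06-21 through 2025-06-24 overlaps B on 2025-06-22 through 2025-06-24.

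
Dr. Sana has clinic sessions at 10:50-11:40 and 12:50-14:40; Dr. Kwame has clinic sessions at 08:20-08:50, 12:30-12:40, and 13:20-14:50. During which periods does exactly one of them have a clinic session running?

A but not B: 10:50–11:40, 12:50–13:20.
B but not A: 08:20–08:50, 12:30–12:40, 14:40–14:50.
Combining gives A △ B.

08:20–08:50, 10:50–11:40, 12:30–12:40, 12:50–13:20, 14:40–14:50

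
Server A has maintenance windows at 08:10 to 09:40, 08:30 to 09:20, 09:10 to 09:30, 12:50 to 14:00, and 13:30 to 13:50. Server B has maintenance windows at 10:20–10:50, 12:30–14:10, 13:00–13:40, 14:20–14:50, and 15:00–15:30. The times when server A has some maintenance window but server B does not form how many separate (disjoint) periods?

1

First set merges to 08:10–09:40, 12:50–14:00.
Second set merges to 10:20–10:50, 12:30–14:10, 14:20–14:50, 15:00–15:30.
A \ B = 08:10–09:40.
That is 1 disjoint piece.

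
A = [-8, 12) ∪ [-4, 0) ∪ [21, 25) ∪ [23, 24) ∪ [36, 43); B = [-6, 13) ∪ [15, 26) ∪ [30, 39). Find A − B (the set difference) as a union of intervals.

[-8, -6) ∪ [39, 43)

A, merged: [-8, 12), [21, 25), [36, 43).
[-8, 12) \ B = [-8, -6).
[21, 25): entirely removed.
[36, 43) \ B = [39, 43).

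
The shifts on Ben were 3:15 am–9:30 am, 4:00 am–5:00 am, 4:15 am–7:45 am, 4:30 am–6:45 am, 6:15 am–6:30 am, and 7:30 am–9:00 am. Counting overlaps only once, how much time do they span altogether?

6 h 15 min

Merged: 3:15 am-9:30 am.
Length: 6 h 15 min.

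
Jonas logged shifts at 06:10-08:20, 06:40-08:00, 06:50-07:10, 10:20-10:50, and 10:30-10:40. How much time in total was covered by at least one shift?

2 h 40 min

Merged: 06:10–08:20, 10:20–10:50.
Lengths: 2 h 10 min + 30 min = 2 h 40 min.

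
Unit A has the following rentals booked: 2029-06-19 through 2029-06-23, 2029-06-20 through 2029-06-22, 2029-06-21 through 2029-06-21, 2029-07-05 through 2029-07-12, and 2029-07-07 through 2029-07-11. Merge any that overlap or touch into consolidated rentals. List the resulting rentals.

2029-06-19 through 2029-06-23, 2029-07-05 through 2029-07-12

2029-06-20 through 2029-06-22 overlaps/touches 2029-06-19 through 2029-06-23 → extend to 2029-06-19 through 2029-06-23.
2029-06-21 through 2029-06-21 overlaps/touches 2029-06-19 through 2029-06-23 → extend to 2029-06-19 through 2029-06-23.
2029-07-05 through 2029-07-12 is disjoint → start new block.
2029-07-07 through 2029-07-11 overlaps/touches 2029-07-05 through 2029-07-12 → extend to 2029-07-05 through 2029-07-12.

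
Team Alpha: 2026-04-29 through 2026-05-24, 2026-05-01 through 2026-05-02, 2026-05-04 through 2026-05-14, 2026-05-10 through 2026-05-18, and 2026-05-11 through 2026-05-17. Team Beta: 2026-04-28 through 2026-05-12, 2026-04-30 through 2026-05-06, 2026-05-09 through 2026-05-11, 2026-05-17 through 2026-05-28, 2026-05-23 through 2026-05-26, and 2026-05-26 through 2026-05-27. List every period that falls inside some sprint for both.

2026-04-29 through 2026-05-12, 2026-05-17 through 2026-05-24

First set merges to 2026-04-29 through 2026-05-24.
Second set merges to 2026-04-28 through 2026-05-12, 2026-05-17 through 2026-05-28.
2026-04-29 through 2026-05-24 meets the second set on 2026-04-29 through 2026-05-12, 2026-05-17 through 2026-05-24.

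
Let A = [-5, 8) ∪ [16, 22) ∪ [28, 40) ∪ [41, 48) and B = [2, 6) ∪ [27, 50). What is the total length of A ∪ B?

42

A ∪ B = [-5, 8), [16, 22), [27, 50).
Total: 13 + 6 + 23 = 42.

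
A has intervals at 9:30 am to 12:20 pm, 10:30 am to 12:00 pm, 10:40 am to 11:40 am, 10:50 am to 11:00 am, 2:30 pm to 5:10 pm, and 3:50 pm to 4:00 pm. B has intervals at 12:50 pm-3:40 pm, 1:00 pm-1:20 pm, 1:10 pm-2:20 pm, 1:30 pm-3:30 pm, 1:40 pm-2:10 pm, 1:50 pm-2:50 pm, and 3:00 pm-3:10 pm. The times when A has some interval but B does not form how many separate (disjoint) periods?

First set merges to 9:30 am–12:20 pm, 2:30 pm–5:10 pm.
Second set merges to 12:50 pm–3:40 pm.
A \ B = 9:30 am–12:20 pm, 3:40 pm–5:10 pm.
That is 2 disjoint pieces.

2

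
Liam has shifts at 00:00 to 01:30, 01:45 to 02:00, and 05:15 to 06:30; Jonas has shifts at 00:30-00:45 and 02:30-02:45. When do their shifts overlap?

00:30–00:45

00:00–01:30 meets the second set on 00:30–00:45.
01:45–02:00: no overlap with the second set.
05:15–06:30: no overlap with the second set.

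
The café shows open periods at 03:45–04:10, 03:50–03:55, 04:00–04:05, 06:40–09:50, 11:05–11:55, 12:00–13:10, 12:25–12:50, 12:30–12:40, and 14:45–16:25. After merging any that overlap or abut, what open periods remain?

03:45–04:10, 06:40–09:50, 11:05–11:55, 12:00–13:10, 14:45–16:25

03:50–03:55 overlaps/touches 03:45–04:10 → extend to 03:45–04:10.
04:00–04:05 overlaps/touches 03:45–04:10 → extend to 03:45–04:10.
06:40–09:50 is disjoint → start new block.
11:05–11:55 is disjoint → start new block.
12:00–13:10 is disjoint → start new block.
12:25–12:50 overlaps/touches 12:00–13:10 → extend to 12:00–13:10.
12:30–12:40 overlaps/touches 12:00–13:10 → extend to 12:00–13:10.
14:45–16:25 is disjoint → start new block.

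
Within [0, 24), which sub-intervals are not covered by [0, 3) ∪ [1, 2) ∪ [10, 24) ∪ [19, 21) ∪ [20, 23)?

Covered (merged): [0, 3), [10, 24).
Gaps within [0, 24): [3, 10).

[3, 10)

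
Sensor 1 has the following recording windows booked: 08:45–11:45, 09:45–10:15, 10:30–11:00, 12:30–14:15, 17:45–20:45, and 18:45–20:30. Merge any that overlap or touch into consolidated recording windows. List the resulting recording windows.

09:45–10:15 overlaps/touches 08:45–11:45 → extend to 08:45–11:45.
10:30–11:00 overlaps/touches 08:45–11:45 → extend to 08:45–11:45.
12:30–14:15 is disjoint → start new block.
17:45–20:45 is disjoint → start new block.
18:45–20:30 overlaps/touches 17:45–20:45 → extend to 17:45–20:45.

08:45–11:45, 12:30–14:15, 17:45–20:45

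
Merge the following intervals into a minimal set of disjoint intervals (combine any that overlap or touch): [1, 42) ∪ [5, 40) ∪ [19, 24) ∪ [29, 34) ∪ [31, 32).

[1, 42)

[5, 40) overlaps/touches [1, 42) → extend to [1, 42).
[19, 24) overlaps/touches [1, 42) → extend to [1, 42).
[29, 34) overlaps/touches [1, 42) → extend to [1, 42).
[31, 32) overlaps/touches [1, 42) → extend to [1, 42).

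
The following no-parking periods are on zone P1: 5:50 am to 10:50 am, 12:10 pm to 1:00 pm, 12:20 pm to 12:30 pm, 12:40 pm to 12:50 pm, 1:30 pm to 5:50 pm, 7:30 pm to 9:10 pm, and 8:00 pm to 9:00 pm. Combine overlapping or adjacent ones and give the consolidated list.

12:10 pm–1:00 pm is disjoint → start new block.
12:20 pm–12:30 pm overlaps/touches 12:10 pm–1:00 pm → extend to 12:10 pm–1:00 pm.
12:40 pm–12:50 pm overlaps/touches 12:10 pm–1:00 pm → extend to 12:10 pm–1:00 pm.
1:30 pm–5:50 pm is disjoint → start new block.
7:30 pm–9:10 pm is disjoint → start new block.
8:00 pm–9:00 pm overlaps/touches 7:30 pm–9:10 pm → extend to 7:30 pm–9:10 pm.

5:50 am–10:50 am, 12:10 pm–1:00 pm, 1:30 pm–5:50 pm, 7:30 pm–9:10 pm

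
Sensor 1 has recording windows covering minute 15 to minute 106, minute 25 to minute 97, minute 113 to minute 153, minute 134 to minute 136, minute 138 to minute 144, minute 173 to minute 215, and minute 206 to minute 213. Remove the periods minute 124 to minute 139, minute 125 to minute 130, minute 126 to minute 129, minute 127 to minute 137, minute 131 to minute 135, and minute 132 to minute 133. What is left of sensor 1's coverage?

minute 15 to minute 106, minute 113 to minute 124, minute 139 to minute 153, minute 173 to minute 215

Merge the first list: minute 15 to minute 106, minute 113 to minute 153, minute 173 to minute 215.
Merge the second list: minute 124 to minute 139.
minute 15 to minute 106: nothing removed.
minute 113 to minute 153 \ B = minute 113 to minute 124, minute 139 to minute 153.
minute 173 to minute 215: nothing removed.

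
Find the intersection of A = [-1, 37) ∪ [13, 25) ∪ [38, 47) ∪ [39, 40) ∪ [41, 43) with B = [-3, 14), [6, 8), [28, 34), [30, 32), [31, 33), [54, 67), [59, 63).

[-1, 14) ∪ [28, 34)

A, merged: [-1, 37), [38, 47).
B, merged: [-3, 14), [28, 34), [54, 67).
[-1, 37) overlaps B on [-1, 14), [28, 34).
[38, 47) falls entirely outside B.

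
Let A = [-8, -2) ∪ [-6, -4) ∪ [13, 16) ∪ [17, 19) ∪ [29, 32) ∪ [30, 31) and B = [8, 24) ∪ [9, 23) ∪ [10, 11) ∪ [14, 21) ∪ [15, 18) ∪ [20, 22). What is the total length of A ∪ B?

25

A, merged: [-8, -2), [13, 16), [17, 19), [29, 32).
B, merged: [8, 24).
A ∪ B = [-8, -2), [8, 24), [29, 32).
Total: 6 + 16 + 3 = 25.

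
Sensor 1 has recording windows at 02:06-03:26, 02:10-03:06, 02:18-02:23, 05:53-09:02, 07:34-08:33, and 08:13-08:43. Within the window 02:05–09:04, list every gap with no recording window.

02:05–02:06, 03:26–05:53, 09:02–09:04

Covered (merged): 02:06–03:26, 05:53–09:02.
Gaps within 02:05–09:04: 02:05–02:06, 03:26–05:53, 09:02–09:04.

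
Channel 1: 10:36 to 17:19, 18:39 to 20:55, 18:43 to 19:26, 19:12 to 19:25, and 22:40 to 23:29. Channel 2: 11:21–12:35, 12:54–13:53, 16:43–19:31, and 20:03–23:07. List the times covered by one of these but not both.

10:36–11:21, 12:35–12:54, 13:53–16:43, 17:19–18:39, 19:31–20:03, 20:55–22:40, 23:07–23:29

Merge the first list: 10:36–17:19, 18:39–20:55, 22:40–23:29.
A \ B = 10:36–11:21, 12:35–12:54, 13:53–16:43, 19:31–20:03, 23:07–23:29.
B \ A = 17:19–18:39, 20:55–22:40.
Union of the two gives the symmetric difference.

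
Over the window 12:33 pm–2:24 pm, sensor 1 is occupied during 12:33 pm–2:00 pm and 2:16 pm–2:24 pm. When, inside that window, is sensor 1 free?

2:00 pm–2:16 pm

After merging, the occupied span is 12:33 pm–2:00 pm, 2:16 pm–2:24 pm.
Complement within 12:33 pm–2:24 pm: 2:00 pm–2:16 pm.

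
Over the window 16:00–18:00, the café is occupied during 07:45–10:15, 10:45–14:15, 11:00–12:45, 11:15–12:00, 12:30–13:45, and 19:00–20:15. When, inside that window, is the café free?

Covered (merged): 07:45–10:15, 10:45–14:15, 19:00–20:15.
Gaps within 16:00–18:00: 16:00–18:00.

16:00–18:00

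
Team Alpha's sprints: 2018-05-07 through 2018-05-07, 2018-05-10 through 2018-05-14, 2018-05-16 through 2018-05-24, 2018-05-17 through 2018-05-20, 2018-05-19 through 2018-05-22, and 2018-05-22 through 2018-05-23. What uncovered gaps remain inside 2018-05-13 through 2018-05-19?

After merging, the occupied span is 2018-05-07 through 2018-05-07, 2018-05-10 through 2018-05-14, 2018-05-16 through 2018-05-24.
Gaps within 2018-05-13 through 2018-05-19: 2018-05-15 through 2018-05-15.

2018-05-15 through 2018-05-15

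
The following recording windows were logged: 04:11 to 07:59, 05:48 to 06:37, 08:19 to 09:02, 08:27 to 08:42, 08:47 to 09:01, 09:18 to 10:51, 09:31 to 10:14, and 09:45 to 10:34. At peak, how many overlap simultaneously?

At 09:45, 3 of the intervals are simultaneously active.
No point has more.

3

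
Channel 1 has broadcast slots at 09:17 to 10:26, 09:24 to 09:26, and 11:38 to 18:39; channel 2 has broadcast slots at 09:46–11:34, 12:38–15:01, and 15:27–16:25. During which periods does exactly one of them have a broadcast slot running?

09:17-09:46, 10:26-11:34, 11:38-12:38, 15:01-15:27, 16:25-18:39

Merge the first list: 09:17-10:26, 11:38-18:39.
A but not B: 09:17-09:46, 11:38-12:38, 15:01-15:27, 16:25-18:39.
B but not A: 10:26-11:34.
Combining gives A △ B.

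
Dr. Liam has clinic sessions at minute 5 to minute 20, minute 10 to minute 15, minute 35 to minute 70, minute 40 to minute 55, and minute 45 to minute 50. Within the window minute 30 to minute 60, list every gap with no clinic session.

After merging, the occupied span is minute 5 to minute 20, minute 35 to minute 70.
Uncovered inside minute 30 to minute 60: minute 30 to minute 35.

minute 30 to minute 35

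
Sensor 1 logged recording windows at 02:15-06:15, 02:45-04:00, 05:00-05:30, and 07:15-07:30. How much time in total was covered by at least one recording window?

4 h 15 min

Merged: 02:15–06:15, 07:15–07:30.
Lengths: 4 h + 15 min = 4 h 15 min.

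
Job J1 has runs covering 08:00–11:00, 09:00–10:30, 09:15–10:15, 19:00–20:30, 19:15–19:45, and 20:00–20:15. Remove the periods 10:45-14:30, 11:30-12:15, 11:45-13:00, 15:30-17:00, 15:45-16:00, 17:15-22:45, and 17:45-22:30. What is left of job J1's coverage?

08:00-10:45

A, merged: 08:00-11:00, 19:00-20:30.
B, merged: 10:45-14:30, 15:30-17:00, 17:15-22:45.
08:00-11:00 with B removed leaves 08:00-10:45.
19:00-20:30 lies entirely inside B → drops out.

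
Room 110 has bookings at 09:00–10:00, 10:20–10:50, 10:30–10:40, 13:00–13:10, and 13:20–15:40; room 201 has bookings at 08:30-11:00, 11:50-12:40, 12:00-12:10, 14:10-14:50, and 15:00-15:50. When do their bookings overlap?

A, merged: 09:00-10:00, 10:20-10:50, 13:00-13:10, 13:20-15:40.
B, merged: 08:30-11:00, 11:50-12:40, 14:10-14:50, 15:00-15:50.
09:00-10:00 meets the second set on 09:00-10:00.
10:20-10:50 meets the second set on 10:20-10:50.
13:00-13:10: no overlap with the second set.
13:20-15:40 meets the second set on 14:10-14:50, 15:00-15:40.

09:00-10:00, 10:20-10:50, 14:10-14:50, 15:00-15:40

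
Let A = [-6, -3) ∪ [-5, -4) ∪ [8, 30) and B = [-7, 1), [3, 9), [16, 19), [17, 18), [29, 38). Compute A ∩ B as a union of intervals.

[-6, -3) ∪ [8, 9) ∪ [16, 19) ∪ [29, 30)

First set merges to [-6, -3), [8, 30).
Second set merges to [-7, 1), [3, 9), [16, 19), [29, 38).
[-6, -3) overlaps B on [-6, -3).
[8, 30) overlaps B on [8, 9), [16, 19), [29, 30).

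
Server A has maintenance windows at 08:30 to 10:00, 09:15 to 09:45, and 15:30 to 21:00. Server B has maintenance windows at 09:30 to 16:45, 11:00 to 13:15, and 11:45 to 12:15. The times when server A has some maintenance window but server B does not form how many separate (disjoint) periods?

2

First set merges to 08:30–10:00, 15:30–21:00.
Second set merges to 09:30–16:45.
A \ B = 08:30–09:30, 16:45–21:00.
That is 2 disjoint pieces.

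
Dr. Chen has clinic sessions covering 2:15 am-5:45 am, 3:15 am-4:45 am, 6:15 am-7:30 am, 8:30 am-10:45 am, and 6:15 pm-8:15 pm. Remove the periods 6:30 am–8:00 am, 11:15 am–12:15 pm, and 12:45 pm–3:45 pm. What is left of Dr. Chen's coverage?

2:15 am-5:45 am, 6:15 am-6:30 am, 8:30 am-10:45 am, 6:15 pm-8:15 pm

Merge the first list: 2:15 am-5:45 am, 6:15 am-7:30 am, 8:30 am-10:45 am, 6:15 pm-8:15 pm.
2:15 am-5:45 am: no B overlap → unchanged.
6:15 am-7:30 am minus B → 6:15 am-6:30 am.
8:30 am-10:45 am: no B overlap → unchanged.
6:15 pm-8:15 pm: no B overlap → unchanged.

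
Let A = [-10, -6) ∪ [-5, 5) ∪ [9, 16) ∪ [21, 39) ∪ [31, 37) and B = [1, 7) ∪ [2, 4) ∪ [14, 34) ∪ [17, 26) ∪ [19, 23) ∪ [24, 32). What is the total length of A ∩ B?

19

First set merges to [-10, -6), [-5, 5), [9, 16), [21, 39).
Second set merges to [1, 7), [14, 34).
A ∩ B = [1, 5), [14, 16), [21, 34).
Total: 4 + 2 + 13 = 19.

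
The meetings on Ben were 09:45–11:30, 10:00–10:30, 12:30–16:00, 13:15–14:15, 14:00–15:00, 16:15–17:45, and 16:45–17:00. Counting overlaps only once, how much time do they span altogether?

6 h 45 min

Merged: 09:45–11:30, 12:30–16:00, 16:15–17:45.
Lengths: 1 h 45 min + 3 h 30 min + 1 h 30 min = 6 h 45 min.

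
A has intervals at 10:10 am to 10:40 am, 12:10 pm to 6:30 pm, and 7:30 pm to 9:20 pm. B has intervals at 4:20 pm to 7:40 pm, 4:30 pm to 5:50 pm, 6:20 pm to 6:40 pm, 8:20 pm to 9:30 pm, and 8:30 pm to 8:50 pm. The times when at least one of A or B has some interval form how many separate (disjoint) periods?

Second set merges to 4:20 pm–7:40 pm, 8:20 pm–9:30 pm.
A ∪ B = 10:10 am–10:40 am, 12:10 pm–9:30 pm.
That is 2 disjoint pieces.

2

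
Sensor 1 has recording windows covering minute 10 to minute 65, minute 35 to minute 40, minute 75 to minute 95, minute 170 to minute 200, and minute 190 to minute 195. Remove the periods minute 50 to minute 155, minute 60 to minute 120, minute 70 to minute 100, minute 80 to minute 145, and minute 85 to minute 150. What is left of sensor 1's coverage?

minute 10 to minute 50, minute 170 to minute 200

Merge the first list: minute 10 to minute 65, minute 75 to minute 95, minute 170 to minute 200.
Merge the second list: minute 50 to minute 155.
minute 10 to minute 65 minus B → minute 10 to minute 50.
minute 75 to minute 95: fully covered by B → removed.
minute 170 to minute 200: no B overlap → unchanged.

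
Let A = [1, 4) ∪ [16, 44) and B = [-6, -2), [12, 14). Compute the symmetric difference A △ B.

A but not B: [1, 4), [16, 44).
B but not A: [-6, -2), [12, 14).
Combining gives A △ B.

[-6, -2) ∪ [1, 4) ∪ [12, 14) ∪ [16, 44)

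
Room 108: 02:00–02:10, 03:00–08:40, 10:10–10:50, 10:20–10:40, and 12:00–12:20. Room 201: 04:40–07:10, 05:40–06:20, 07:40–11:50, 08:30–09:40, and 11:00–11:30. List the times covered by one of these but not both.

02:00-02:10, 03:00-04:40, 07:10-07:40, 08:40-10:10, 10:50-11:50, 12:00-12:20

First set merges to 02:00-02:10, 03:00-08:40, 10:10-10:50, 12:00-12:20.
Second set merges to 04:40-07:10, 07:40-11:50.
A but not B: 02:00-02:10, 03:00-04:40, 07:10-07:40, 12:00-12:20.
B but not A: 08:40-10:10, 10:50-11:50.
Combining gives A △ B.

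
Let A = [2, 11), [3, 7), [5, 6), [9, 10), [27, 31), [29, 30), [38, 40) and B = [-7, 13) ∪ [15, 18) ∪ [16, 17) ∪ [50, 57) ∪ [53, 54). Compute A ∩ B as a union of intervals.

First set merges to [2, 11), [27, 31), [38, 40).
Second set merges to [-7, 13), [15, 18), [50, 57).
[2, 11) ∩ B → [2, 11).
[27, 31) meets no B interval.
[38, 40) meets no B interval.

[2, 11)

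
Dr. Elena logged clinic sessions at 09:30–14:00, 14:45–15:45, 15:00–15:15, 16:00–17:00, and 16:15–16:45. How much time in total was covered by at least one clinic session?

Merged: 09:30-14:00, 14:45-15:45, 16:00-17:00.
Lengths: 4 h 30 min + 1 h + 1 h = 6 h 30 min.

6 h 30 min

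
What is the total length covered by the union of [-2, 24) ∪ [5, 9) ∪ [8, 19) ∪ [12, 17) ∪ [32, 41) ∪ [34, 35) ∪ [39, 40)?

Merged: [-2, 24), [32, 41).
Lengths: 26 + 9 = 35.

35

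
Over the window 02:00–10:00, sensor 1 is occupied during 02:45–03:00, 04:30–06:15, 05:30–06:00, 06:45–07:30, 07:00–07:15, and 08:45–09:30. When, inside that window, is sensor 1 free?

Covered (merged): 02:45-03:00, 04:30-06:15, 06:45-07:30, 08:45-09:30.
Gaps within 02:00-10:00: 02:00-02:45, 03:00-04:30, 06:15-06:45, 07:30-08:45, 09:30-10:00.

02:00-02:45, 03:00-04:30, 06:15-06:45, 07:30-08:45, 09:30-10:00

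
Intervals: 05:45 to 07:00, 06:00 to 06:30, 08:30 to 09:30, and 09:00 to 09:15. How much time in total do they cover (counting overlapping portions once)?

2 h 15 min

Merged: 05:45-07:00, 08:30-09:30.
Lengths: 1 h 15 min + 1 h = 2 h 15 min.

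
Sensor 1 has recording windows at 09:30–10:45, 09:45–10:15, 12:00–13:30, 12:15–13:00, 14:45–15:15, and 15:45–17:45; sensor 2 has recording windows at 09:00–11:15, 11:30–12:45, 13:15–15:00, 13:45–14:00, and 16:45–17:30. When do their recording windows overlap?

A, merged: 09:30–10:45, 12:00–13:30, 14:45–15:15, 15:45–17:45.
B, merged: 09:00–11:15, 11:30–12:45, 13:15–15:00, 16:45–17:30.
09:30–10:45 ∩ B → 09:30–10:45.
12:00–13:30 ∩ B → 12:00–12:45, 13:15–13:30.
14:45–15:15 ∩ B → 14:45–15:00.
15:45–17:45 ∩ B → 16:45–17:30.

09:30–10:45, 12:00–12:45, 13:15–13:30, 14:45–15:00, 16:45–17:30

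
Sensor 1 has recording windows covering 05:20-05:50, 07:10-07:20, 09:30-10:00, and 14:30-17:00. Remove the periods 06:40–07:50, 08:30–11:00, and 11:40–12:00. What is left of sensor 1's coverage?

05:20-05:50: nothing removed.
07:10-07:20: entirely removed.
09:30-10:00: entirely removed.
14:30-17:00: nothing removed.

05:20-05:50, 14:30-17:00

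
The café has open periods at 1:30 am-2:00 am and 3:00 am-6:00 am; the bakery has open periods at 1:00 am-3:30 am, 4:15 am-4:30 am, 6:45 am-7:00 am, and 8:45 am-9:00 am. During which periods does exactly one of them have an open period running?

1:00 am-1:30 am, 2:00 am-3:00 am, 3:30 am-4:15 am, 4:30 am-6:00 am, 6:45 am-7:00 am, 8:45 am-9:00 am

A but not B: 3:30 am-4:15 am, 4:30 am-6:00 am.
B but not A: 1:00 am-1:30 am, 2:00 am-3:00 am, 6:45 am-7:00 am, 8:45 am-9:00 am.
Combining gives A △ B.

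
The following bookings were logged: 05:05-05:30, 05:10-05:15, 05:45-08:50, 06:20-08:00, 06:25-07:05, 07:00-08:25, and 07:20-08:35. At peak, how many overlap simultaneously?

Sweep endpoints in order; track running count of active intervals.
Peak of 4 reached at 07:00.

4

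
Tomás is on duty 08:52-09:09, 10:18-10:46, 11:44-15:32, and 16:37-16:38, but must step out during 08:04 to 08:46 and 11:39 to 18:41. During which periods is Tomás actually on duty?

08:52-09:09: nothing removed.
10:18-10:46: nothing removed.
11:44-15:32: entirely removed.
16:37-16:38: entirely removed.

08:52-09:09, 10:18-10:46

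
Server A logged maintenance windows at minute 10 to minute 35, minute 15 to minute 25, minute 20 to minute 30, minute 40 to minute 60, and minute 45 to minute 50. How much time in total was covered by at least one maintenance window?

45 minutes

Merged: minute 10 to minute 35, minute 40 to minute 60.
Lengths: 25 minutes + 20 minutes = 45 minutes.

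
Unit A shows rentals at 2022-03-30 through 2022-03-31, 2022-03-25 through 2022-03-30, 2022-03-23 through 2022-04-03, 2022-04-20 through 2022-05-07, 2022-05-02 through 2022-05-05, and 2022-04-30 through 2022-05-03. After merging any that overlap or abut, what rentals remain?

2022-03-23 through 2022-04-03, 2022-04-20 through 2022-05-07

Sort by start: 2022-03-23 through 2022-04-03, 2022-03-25 through 2022-03-30, 2022-03-30 through 2022-03-31, 2022-04-20 through 2022-05-07, 2022-04-30 through 2022-05-03, 2022-05-02 through 2022-05-05.
2022-03-25 through 2022-03-30 overlaps/touches 2022-03-23 through 2022-04-03 → extend to 2022-03-23 through 2022-04-03.
2022-03-30 through 2022-03-31 overlaps/touches 2022-03-23 through 2022-04-03 → extend to 2022-03-23 through 2022-04-03.
2022-04-20 through 2022-05-07 is disjoint → start new block.
2022-04-30 through 2022-05-03 overlaps/touches 2022-04-20 through 2022-05-07 → extend to 2022-04-20 through 2022-05-07.
2022-05-02 through 2022-05-05 overlaps/touches 2022-04-20 through 2022-05-07 → extend to 2022-04-20 through 2022-05-07.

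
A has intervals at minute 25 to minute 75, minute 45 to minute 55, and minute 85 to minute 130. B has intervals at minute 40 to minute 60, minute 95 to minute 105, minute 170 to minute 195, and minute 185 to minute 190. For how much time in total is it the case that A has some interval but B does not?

65 minutes

First set merges to minute 25 to minute 75, minute 85 to minute 130.
Second set merges to minute 40 to minute 60, minute 95 to minute 105, minute 170 to minute 195.
A \ B = minute 25 to minute 40, minute 60 to minute 75, minute 85 to minute 95, minute 105 to minute 130.
Total: 15 minutes + 15 minutes + 10 minutes + 25 minutes = 65 minutes.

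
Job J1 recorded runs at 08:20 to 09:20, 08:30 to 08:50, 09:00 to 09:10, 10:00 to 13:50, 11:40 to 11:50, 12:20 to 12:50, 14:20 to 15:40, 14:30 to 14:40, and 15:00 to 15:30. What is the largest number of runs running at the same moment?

2

Sweep endpoints in order; track running count of active intervals.
Peak of 2 reached at 08:30.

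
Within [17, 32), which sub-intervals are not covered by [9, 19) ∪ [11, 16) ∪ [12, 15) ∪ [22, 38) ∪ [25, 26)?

[19, 22)

After merging, the occupied span is [9, 19), [22, 38).
Complement within [17, 32): [19, 22).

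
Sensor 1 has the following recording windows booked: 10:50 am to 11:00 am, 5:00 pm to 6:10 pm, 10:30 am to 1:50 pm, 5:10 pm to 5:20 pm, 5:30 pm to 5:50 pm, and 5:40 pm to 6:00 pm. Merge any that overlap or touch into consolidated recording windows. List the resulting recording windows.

Sort by start: 10:30 am-1:50 pm, 10:50 am-11:00 am, 5:00 pm-6:10 pm, 5:10 pm-5:20 pm, 5:30 pm-5:50 pm, 5:40 pm-6:00 pm.
10:50 am-11:00 am overlaps/touches 10:30 am-1:50 pm → extend to 10:30 am-1:50 pm.
5:00 pm-6:10 pm is disjoint → start new block.
5:10 pm-5:20 pm overlaps/touches 5:00 pm-6:10 pm → extend to 5:00 pm-6:10 pm.
5:30 pm-5:50 pm overlaps/touches 5:00 pm-6:10 pm → extend to 5:00 pm-6:10 pm.
5:40 pm-6:00 pm overlaps/touches 5:00 pm-6:10 pm → extend to 5:00 pm-6:10 pm.

10:30 am-1:50 pm, 5:00 pm-6:10 pm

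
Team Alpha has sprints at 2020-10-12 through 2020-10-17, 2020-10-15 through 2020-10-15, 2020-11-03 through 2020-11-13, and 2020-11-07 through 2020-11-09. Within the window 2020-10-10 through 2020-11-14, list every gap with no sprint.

The merged coverage is 2020-10-12 through 2020-10-17, 2020-11-03 through 2020-11-13.
Gaps within 2020-10-10 through 2020-11-14: 2020-10-10 through 2020-10-11, 2020-10-18 through 2020-11-02, 2020-11-14 through 2020-11-14.

2020-10-10 through 2020-10-11, 2020-10-18 through 2020-11-02, 2020-11-14 through 2020-11-14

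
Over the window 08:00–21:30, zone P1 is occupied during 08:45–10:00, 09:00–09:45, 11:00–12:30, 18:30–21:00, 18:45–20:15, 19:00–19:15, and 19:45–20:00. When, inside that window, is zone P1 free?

08:00–08:45, 10:00–11:00, 12:30–18:30, 21:00–21:30

After merging, the occupied span is 08:45–10:00, 11:00–12:30, 18:30–21:00.
Uncovered inside 08:00–21:30: 08:00–08:45, 10:00–11:00, 12:30–18:30, 21:00–21:30.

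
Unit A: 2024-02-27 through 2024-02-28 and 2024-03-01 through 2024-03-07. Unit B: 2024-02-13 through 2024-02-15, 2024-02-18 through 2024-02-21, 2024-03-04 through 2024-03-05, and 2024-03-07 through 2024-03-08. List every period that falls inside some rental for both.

2024-02-27 through 2024-02-28 falls entirely outside B.
2024-03-01 through 2024-03-07 overlaps B on 2024-03-04 through 2024-03-05, 2024-03-07 through 2024-03-07.

2024-03-04 through 2024-03-05, 2024-03-07 through 2024-03-07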